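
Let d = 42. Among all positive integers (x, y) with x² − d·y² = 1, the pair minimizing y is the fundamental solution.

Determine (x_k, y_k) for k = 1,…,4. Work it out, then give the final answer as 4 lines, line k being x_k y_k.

13 2
337 52
8749 1350
227137 35048

√42 = [6; 2,12, …], period ℓ=2 (even) → k=1
a_0=6:  p_0=6·1+0=6,  q_0=6·0+1=1
a_1=2:  p_1=2·6+1=13,  q_1=2·1+0=2
→ (13, 2).  Check: 13²=169, 42·2²=168, difference 1.
n=2: (13,2)∘(13,2) = (13·13+42·2·2, 13·2+2·13) = (337,52)
n=3: (337,52)∘(13,2) = (13·337+42·2·52, 13·52+2·337) = (8749,1350)
n=4: (8749,1350)∘(13,2) = (13·8749+42·2·1350, 13·1350+2·8749) = (227137,35048)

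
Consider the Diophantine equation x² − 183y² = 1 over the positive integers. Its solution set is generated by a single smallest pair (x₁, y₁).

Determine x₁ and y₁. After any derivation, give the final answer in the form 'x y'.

487 36

√183 = [13; 1,1,8,1,1,26, …], period ℓ=6 (even) → k=5
i=0: a=13 ⇒ p=13, q=1
…
i=2: a=1 ⇒ p=27, q=2
i=3: a=8 ⇒ p=230, q=17
i=4: a=1 ⇒ p=257, q=19
i=5: a=1 ⇒ p=487, q=36
fundamental: x₁=487, y₁=36  (since 237169 − 183·1296 = 1)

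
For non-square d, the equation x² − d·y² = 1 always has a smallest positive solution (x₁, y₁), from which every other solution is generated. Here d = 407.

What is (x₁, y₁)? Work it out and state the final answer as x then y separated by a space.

2663 132

[20; 5,1,2,1,5,40] for √407; ℓ=6 ⇒ convergent index 5
i=0: a=20 ⇒ p=20, q=1
i=1: a=5 ⇒ p=101, q=5
…
i=4: a=1 ⇒ p=464, q=23
i=5: a=5 ⇒ p=2663, q=132
(x₁, y₁) = (2663, 132);  2663² − 407·132² = 1 ✓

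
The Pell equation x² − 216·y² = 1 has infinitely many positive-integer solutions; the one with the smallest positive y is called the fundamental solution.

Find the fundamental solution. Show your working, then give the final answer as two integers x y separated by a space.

[14; 1,2,3,2,1,28] for √216; ℓ=6 ⇒ convergent index 5
step 0: (14, 1)  from 14·(1,0) + (0,1)
step 1: (15, 1)  from 1·(14,1) + (1,0)
step 2: (44, 3)  from 2·(15,1) + (14,1)
step 3: (147, 10)  from 3·(44,3) + (15,1)
step 4: (338, 23)  from 2·(147,10) + (44,3)
step 5: (485, 33)  from 1·(338,23) + (147,10)
fundamental: x₁=485, y₁=33  (since 235225 − 216·1089 = 1)

485 33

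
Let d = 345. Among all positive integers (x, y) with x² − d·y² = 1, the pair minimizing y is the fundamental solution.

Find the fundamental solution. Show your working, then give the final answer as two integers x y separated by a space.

√345 = [18; 1,1,2,1,6,1,2,1,1,36, …], period ℓ=10 (even) → k=9
i=0: a=18 ⇒ p=18, q=1
i=1: a=1 ⇒ p=19, q=1
i=2: a=1 ⇒ p=37, q=2
i=3: a=2 ⇒ p=93, q=5
i=4: a=1 ⇒ p=130, q=7
i=5: a=6 ⇒ p=873, q=47
i=6: a=1 ⇒ p=1003, q=54
i=7: a=2 ⇒ p=2879, q=155
i=8: a=1 ⇒ p=3882, q=209
i=9: a=1 ⇒ p=6761, q=364
→ (6761, 364).  Check: 6761²=45711121, 345·364²=45711120, difference 1.

6761 364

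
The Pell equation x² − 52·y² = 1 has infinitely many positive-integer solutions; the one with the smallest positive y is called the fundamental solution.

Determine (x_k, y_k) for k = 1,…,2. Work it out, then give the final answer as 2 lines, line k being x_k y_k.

√52 → a₀=7, period (4,1,2,1,4,14); ℓ=6 even so k=5
i=0: a=7 ⇒ p=7, q=1
i=1: a=4 ⇒ p=29, q=4
i=2: a=1 ⇒ p=36, q=5
…
i=4: a=1 ⇒ p=137, q=19
i=5: a=4 ⇒ p=649, q=90
(x₁, y₁) = (649, 90);  649² − 52·90² = 1 ✓
k=2:  x_2 = 649·649+52·90·90 = 842401,  y_2 = 649·90+90·649 = 116820

649 90
842401 116820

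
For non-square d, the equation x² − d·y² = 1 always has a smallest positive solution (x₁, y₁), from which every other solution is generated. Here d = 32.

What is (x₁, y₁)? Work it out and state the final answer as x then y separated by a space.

17 3

√32 → a₀=5, period (1,1,1,10); ℓ=4 even so k=3
k=0  a_k=5  p_k/q_k = 5/1
k=1  a_k=1  p_k/q_k = 6/1
k=2  a_k=1  p_k/q_k = 11/2
k=3  a_k=1  p_k/q_k = 17/3
(x₁, y₁) = (17, 3);  17² − 32·3² = 1 ✓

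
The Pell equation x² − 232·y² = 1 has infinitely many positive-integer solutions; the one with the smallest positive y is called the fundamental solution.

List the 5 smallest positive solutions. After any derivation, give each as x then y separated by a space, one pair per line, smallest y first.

[15; 4,3,7,3,4,30] for √232; ℓ=6 ⇒ convergent index 5
step 0: (15, 1)  from 15·(1,0) + (0,1)
step 1: (61, 4)  from 4·(15,1) + (1,0)
…
step 3: (1447, 95)  from 7·(198,13) + (61,4)
step 4: (4539, 298)  from 3·(1447,95) + (198,13)
step 5: (19603, 1287)  from 4·(4539,298) + (1447,95)
(x₁, y₁) = (19603, 1287);  19603² − 232·1287² = 1 ✓
(x_2, y_2) = (19603·19603 + 232·1287·1287, 19603·1287 + 1287·19603) = (768555217, 50458122)
(x_3, y_3) = (19603·768555217 + 232·1287·50458122, 19603·50458122 + 1287·768555217) = (30131975818099, 1978261129845)
(x_4, y_4) = (19603·30131975818099 + 232·1287·1978261129845, 19603·1978261129845 + 1287·30131975818099) = (1181354243155834177, 77559705806244948)
(x_5, y_5) = (19603·1181354243155834177 + 232·1287·77559705806244948, 19603·77559705806244948 + 1287·1181354243155834177) = (46316174427035658925363, 3040805823861378301443)

19603 1287
768555217 50458122
30131975818099 1978261129845
1181354243155834177 77559705806244948
46316174427035658925363 3040805823861378301443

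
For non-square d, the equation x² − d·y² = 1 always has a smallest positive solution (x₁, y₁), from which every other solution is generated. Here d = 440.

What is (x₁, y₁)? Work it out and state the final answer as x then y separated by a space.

[20; 1,40] for √440; ℓ=2 ⇒ convergent index 1
a_0=20:  p_0=20·1+0=20,  q_0=20·0+1=1
a_1=1:  p_1=1·20+1=21,  q_1=1·1+0=1
fundamental: x₁=21, y₁=1  (since 441 − 440·1 = 1)

21 1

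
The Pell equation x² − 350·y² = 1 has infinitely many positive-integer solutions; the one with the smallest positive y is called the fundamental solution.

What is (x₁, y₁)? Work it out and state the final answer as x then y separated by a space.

449 24

√350 → a₀=18, period (1,2,2,2,1,36); ℓ=6 even so k=5
step 0: (18, 1)  from 18·(1,0) + (0,1)
…
step 4: (318, 17)  from 2·(131,7) + (56,3)
step 5: (449, 24)  from 1·(318,17) + (131,7)
(x₁, y₁) = (449, 24);  449² − 350·24² = 1 ✓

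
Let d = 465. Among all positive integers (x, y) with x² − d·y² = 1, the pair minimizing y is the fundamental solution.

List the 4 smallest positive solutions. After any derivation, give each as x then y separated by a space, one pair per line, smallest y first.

[21; 1,1,3,2,2,2,3,1,1,42] for √465; ℓ=10 ⇒ convergent index 9
i=0: a=21 ⇒ p=21, q=1
i=1: a=1 ⇒ p=22, q=1
i=2: a=1 ⇒ p=43, q=2
…
i=5: a=2 ⇒ p=841, q=39
…
i=7: a=3 ⇒ p=6922, q=321
i=8: a=1 ⇒ p=8949, q=415
i=9: a=1 ⇒ p=15871, q=736
fundamental: x₁=15871, y₁=736  (since 251888641 − 465·541696 = 1)
(x_2, y_2) = (15871·15871 + 465·736·736, 15871·736 + 736·15871) = (503777281, 23362112)
(x_3, y_3) = (15871·503777281 + 465·736·23362112, 15871·23362112 + 736·503777281) = (15990898437631, 741560158368)
(x_4, y_4) = (15871·15990898437631 + 465·736·741560158368, 15871·741560158368 + 736·15990898437631) = (507583097703505921, 23538602523554944)

15871 736
503777281 23362112
15990898437631 741560158368
507583097703505921 23538602523554944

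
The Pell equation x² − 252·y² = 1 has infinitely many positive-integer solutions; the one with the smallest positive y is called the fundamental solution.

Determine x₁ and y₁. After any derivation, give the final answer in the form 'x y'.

√252 → a₀=15, period (1,6,1,30); ℓ=4 even so k=3
a_0=15:  p_0=15·1+0=15,  q_0=15·0+1=1
a_1=1:  p_1=1·15+1=16,  q_1=1·1+0=1
a_2=6:  p_2=6·16+15=111,  q_2=6·1+1=7
a_3=1:  p_3=1·111+16=127,  q_3=1·7+1=8
→ (127, 8).  Check: 127²=16129, 252·8²=16128, difference 1.

127 8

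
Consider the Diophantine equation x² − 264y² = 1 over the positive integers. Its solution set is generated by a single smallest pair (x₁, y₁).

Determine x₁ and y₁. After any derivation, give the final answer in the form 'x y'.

[16; 4,32] for √264; ℓ=2 ⇒ convergent index 1
step 0: (16, 1)  from 16·(1,0) + (0,1)
step 1: (65, 4)  from 4·(16,1) + (1,0)
→ (65, 4).  Check: 65²=4225, 264·4²=4224, difference 1.

65 4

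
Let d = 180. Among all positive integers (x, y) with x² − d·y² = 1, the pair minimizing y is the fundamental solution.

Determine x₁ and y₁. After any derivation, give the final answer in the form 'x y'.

√180 = [13; 2,2,2,26, …], period ℓ=4 (even) → k=3
step 0: (13, 1)  from 13·(1,0) + (0,1)
…
step 2: (67, 5)  from 2·(27,2) + (13,1)
step 3: (161, 12)  from 2·(67,5) + (27,2)
(x₁, y₁) = (161, 12);  161² − 180·12² = 1 ✓

161 12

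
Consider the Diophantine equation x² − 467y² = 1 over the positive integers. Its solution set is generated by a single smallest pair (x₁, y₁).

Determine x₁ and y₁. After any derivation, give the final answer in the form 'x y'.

1625626 75225

√467 = [21; 1,1,1,1,3,…,1,1,42, …], period ℓ=14 (even) → k=13
a_0=21:  p_0=21·1+0=21,  q_0=21·0+1=1
a_1=1:  p_1=1·21+1=22,  q_1=1·1+0=1
a_2=1:  p_2=1·22+21=43,  q_2=1·1+1=2
…
a_4=1:  p_4=1·65+43=108,  q_4=1·3+2=5
…
a_6=3:  p_6=3·389+108=1275,  q_6=3·18+5=59
a_7=21:  p_7=21·1275+389=27164,  q_7=21·59+18=1257
a_8=3:  p_8=3·27164+1275=82767,  q_8=3·1257+59=3830
a_9=3:  p_9=3·82767+27164=275465,  q_9=3·3830+1257=12747
…
a_11=1:  p_11=1·358232+275465=633697,  q_11=1·16577+12747=29324
a_12=1:  p_12=1·633697+358232=991929,  q_12=1·29324+16577=45901
a_13=1:  p_13=1·991929+633697=1625626,  q_13=1·45901+29324=75225
→ (1625626, 75225).  Check: 1625626²=2642659891876, 467·75225²=2642659891875, difference 1.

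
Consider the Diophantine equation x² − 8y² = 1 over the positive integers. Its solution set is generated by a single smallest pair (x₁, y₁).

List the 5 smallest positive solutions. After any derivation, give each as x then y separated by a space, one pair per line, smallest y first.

3 1
17 6
99 35
577 204
3363 1189

[2; 1,4] for √8; ℓ=2 ⇒ convergent index 1
i=0: a=2 ⇒ p=2, q=1
i=1: a=1 ⇒ p=3, q=1
(x₁, y₁) = (3, 1);  3² − 8·1² = 1 ✓
n=2: (3,1)∘(3,1) = (3·3+8·1·1, 3·1+1·3) = (17,6)
n=3: (17,6)∘(3,1) = (3·17+8·1·6, 3·6+1·17) = (99,35)
n=4: (99,35)∘(3,1) = (3·99+8·1·35, 3·35+1·99) = (577,204)
n=5: (577,204)∘(3,1) = (3·577+8·1·204, 3·204+1·577) = (3363,1189)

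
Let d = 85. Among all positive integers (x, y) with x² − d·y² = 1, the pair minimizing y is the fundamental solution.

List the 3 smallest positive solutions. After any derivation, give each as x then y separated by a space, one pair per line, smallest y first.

285769 30996
163327842721 17715391848
93348068572789129 10125019625991228

√85 → a₀=9, period (4,1,1,4,18); ℓ=5 odd so k=9
a_0=9:  p_0=9·1+0=9,  q_0=9·0+1=1
a_1=4:  p_1=4·9+1=37,  q_1=4·1+0=4
a_2=1:  p_2=1·37+9=46,  q_2=1·4+1=5
a_3=1:  p_3=1·46+37=83,  q_3=1·5+4=9
…
a_5=18:  p_5=18·378+83=6887,  q_5=18·41+9=747
a_6=4:  p_6=4·6887+378=27926,  q_6=4·747+41=3029
a_7=1:  p_7=1·27926+6887=34813,  q_7=1·3029+747=3776
a_8=1:  p_8=1·34813+27926=62739,  q_8=1·3776+3029=6805
a_9=4:  p_9=4·62739+34813=285769,  q_9=4·6805+3776=30996
fundamental: x₁=285769, y₁=30996  (since 81663921361 − 85·960752016 = 1)
k=2:  x_2 = 285769·285769+85·30996·30996 = 163327842721,  y_2 = 285769·30996+30996·285769 = 17715391848
k=3:  x_3 = 285769·163327842721+85·30996·17715391848 = 93348068572789129,  y_3 = 285769·17715391848+30996·163327842721 = 10125019625991228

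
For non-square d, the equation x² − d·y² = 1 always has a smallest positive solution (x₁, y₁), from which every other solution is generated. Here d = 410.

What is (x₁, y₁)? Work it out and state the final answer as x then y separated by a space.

√410 → a₀=20, period (4,40); ℓ=2 even so k=1
k=0  a_k=20  p_k/q_k = 20/1
k=1  a_k=4  p_k/q_k = 81/4
fundamental: x₁=81, y₁=4  (since 6561 − 410·16 = 1)

81 4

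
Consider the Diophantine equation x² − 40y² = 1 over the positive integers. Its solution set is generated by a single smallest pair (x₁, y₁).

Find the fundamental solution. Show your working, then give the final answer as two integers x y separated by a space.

19 3

d=40: √d = [6; 3,12] (ℓ=2, even), read p_1/q_1
step 0: (6, 1)  from 6·(1,0) + (0,1)
step 1: (19, 3)  from 3·(6,1) + (1,0)
→ (19, 3).  Check: 19²=361, 40·3²=360, difference 1.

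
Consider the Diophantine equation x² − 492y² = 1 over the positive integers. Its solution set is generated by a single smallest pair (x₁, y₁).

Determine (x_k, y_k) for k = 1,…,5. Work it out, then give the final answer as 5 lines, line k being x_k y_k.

29767 1342
1772148577 79894628
105503093353351 4756446782010
6281021157926249857 283170302640288712
373934313510478265633287 16858260792630501398198

[22; 5,1,1,10,1,1,5,44] for √492; ℓ=8 ⇒ convergent index 7
i=0: a=22 ⇒ p=22, q=1
…
i=3: a=1 ⇒ p=244, q=11
…
i=6: a=1 ⇒ p=5390, q=243
i=7: a=5 ⇒ p=29767, q=1342
(x₁, y₁) = (29767, 1342);  29767² − 492·1342² = 1 ✓
k=2:  x_2 = 29767·29767+492·1342·1342 = 1772148577,  y_2 = 29767·1342+1342·29767 = 79894628
k=3:  x_3 = 29767·1772148577+492·1342·79894628 = 105503093353351,  y_3 = 29767·79894628+1342·1772148577 = 4756446782010
k=4:  x_4 = 29767·105503093353351+492·1342·4756446782010 = 6281021157926249857,  y_4 = 29767·4756446782010+1342·105503093353351 = 283170302640288712
k=5:  x_5 = 29767·6281021157926249857+492·1342·283170302640288712 = 373934313510478265633287,  y_5 = 29767·283170302640288712+1342·6281021157926249857 = 16858260792630501398198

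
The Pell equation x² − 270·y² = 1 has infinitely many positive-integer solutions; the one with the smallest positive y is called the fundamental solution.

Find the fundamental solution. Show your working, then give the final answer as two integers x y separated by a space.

5291 322

d=270: √d = [16; 2,3,6,3,2,32] (ℓ=6, even), read p_5/q_5
i=0: a=16 ⇒ p=16, q=1
i=1: a=2 ⇒ p=33, q=2
i=2: a=3 ⇒ p=115, q=7
i=3: a=6 ⇒ p=723, q=44
i=4: a=3 ⇒ p=2284, q=139
i=5: a=2 ⇒ p=5291, q=322
→ (5291, 322).  Check: 5291²=27994681, 270·322²=27994680, difference 1.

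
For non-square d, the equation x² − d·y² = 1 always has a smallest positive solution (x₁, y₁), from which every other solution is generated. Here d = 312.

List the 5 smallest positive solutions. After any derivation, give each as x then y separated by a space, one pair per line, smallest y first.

53 3
5617 318
595349 33705
63101377 3572412
6688150613 378641967

d=312: √d = [17; 1,1,1,34] (ℓ=4, even), read p_3/q_3
a_0=17:  p_0=17·1+0=17,  q_0=17·0+1=1
…
a_2=1:  p_2=1·18+17=35,  q_2=1·1+1=2
a_3=1:  p_3=1·35+18=53,  q_3=1·2+1=3
→ (53, 3).  Check: 53²=2809, 312·3²=2808, difference 1.
(x_2, y_2) = (53·53 + 312·3·3, 53·3 + 3·53) = (5617, 318)
(x_3, y_3) = (53·5617 + 312·3·318, 53·318 + 3·5617) = (595349, 33705)
(x_4, y_4) = (53·595349 + 312·3·33705, 53·33705 + 3·595349) = (63101377, 3572412)
(x_5, y_5) = (53·63101377 + 312·3·3572412, 53·3572412 + 3·63101377) = (6688150613, 378641967)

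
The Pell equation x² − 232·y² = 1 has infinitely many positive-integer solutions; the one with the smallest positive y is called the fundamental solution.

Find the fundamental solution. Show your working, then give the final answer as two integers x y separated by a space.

19603 1287

√232 = [15; 4,3,7,3,4,30, …], period ℓ=6 (even) → k=5
i=0: a=15 ⇒ p=15, q=1
…
i=4: a=3 ⇒ p=4539, q=298
i=5: a=4 ⇒ p=19603, q=1287
→ (19603, 1287).  Check: 19603²=384277609, 232·1287²=384277608, difference 1.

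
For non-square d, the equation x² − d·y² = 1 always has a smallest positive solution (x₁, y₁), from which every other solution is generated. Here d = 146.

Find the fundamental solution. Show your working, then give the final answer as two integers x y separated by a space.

[12; 12,24] for √146; ℓ=2 ⇒ convergent index 1
i=0: a=12 ⇒ p=12, q=1
i=1: a=12 ⇒ p=145, q=12
(x₁, y₁) = (145, 12);  145² − 146·12² = 1 ✓

145 12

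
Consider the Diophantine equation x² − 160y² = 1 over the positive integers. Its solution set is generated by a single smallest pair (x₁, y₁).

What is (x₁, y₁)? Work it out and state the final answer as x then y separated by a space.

[12; 1,1,1,5,1,1,1,24] for √160; ℓ=8 ⇒ convergent index 7
i=0: a=12 ⇒ p=12, q=1
…
i=3: a=1 ⇒ p=38, q=3
i=4: a=5 ⇒ p=215, q=17
…
i=6: a=1 ⇒ p=468, q=37
i=7: a=1 ⇒ p=721, q=57
(x₁, y₁) = (721, 57);  721² − 160·57² = 1 ✓

721 57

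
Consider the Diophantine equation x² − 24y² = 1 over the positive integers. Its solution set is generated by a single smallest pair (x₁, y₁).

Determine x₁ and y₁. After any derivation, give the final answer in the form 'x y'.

√24 = [4; 1,8, …], period ℓ=2 (even) → k=1
i=0: a=4 ⇒ p=4, q=1
i=1: a=1 ⇒ p=5, q=1
fundamental: x₁=5, y₁=1  (since 25 − 24·1 = 1)

5 1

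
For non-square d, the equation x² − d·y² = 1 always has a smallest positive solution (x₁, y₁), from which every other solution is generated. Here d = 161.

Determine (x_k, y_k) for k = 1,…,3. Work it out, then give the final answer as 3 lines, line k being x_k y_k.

11775 928
277301249 21854400
6530444402175 514671119072

√161 → a₀=12, period (1,2,4,1,2,1,4,2,1,24); ℓ=10 even so k=9
step 0: (12, 1)  from 12·(1,0) + (0,1)
…
step 3: (165, 13)  from 4·(38,3) + (13,1)
…
step 5: (571, 45)  from 2·(203,16) + (165,13)
…
step 7: (3667, 289)  from 4·(774,61) + (571,45)
step 8: (8108, 639)  from 2·(3667,289) + (774,61)
step 9: (11775, 928)  from 1·(8108,639) + (3667,289)
(x₁, y₁) = (11775, 928);  11775² − 161·928² = 1 ✓
k=2:  x_2 = 11775·11775+161·928·928 = 277301249,  y_2 = 11775·928+928·11775 = 21854400
k=3:  x_3 = 11775·277301249+161·928·21854400 = 6530444402175,  y_3 = 11775·21854400+928·277301249 = 514671119072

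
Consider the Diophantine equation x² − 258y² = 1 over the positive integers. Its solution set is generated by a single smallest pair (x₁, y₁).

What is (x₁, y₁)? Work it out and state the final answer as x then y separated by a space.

257 16

√258 = [16; 16,32, …], period ℓ=2 (even) → k=1
k=0  a_k=16  p_k/q_k = 16/1
k=1  a_k=16  p_k/q_k = 257/16
(x₁, y₁) = (257, 16);  257² − 258·16² = 1 ✓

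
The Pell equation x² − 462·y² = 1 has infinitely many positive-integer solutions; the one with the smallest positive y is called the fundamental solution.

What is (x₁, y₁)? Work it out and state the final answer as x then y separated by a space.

43 2

d=462: √d = [21; 2,42] (ℓ=2, even), read p_1/q_1
step 0: (21, 1)  from 21·(1,0) + (0,1)
step 1: (43, 2)  from 2·(21,1) + (1,0)
fundamental: x₁=43, y₁=2  (since 1849 − 462·4 = 1)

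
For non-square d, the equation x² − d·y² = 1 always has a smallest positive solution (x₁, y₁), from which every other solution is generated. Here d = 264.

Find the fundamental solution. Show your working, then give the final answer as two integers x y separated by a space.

65 4

d=264: √d = [16; 4,32] (ℓ=2, even), read p_1/q_1
step 0: (16, 1)  from 16·(1,0) + (0,1)
step 1: (65, 4)  from 4·(16,1) + (1,0)
→ (65, 4).  Check: 65²=4225, 264·4²=4224, difference 1.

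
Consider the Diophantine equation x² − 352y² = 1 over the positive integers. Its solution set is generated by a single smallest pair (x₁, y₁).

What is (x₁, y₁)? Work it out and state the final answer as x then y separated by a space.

[18; 1,3,5,9,5,3,1,36] for √352; ℓ=8 ⇒ convergent index 7
i=0: a=18 ⇒ p=18, q=1
…
i=2: a=3 ⇒ p=75, q=4
i=3: a=5 ⇒ p=394, q=21
…
i=5: a=5 ⇒ p=18499, q=986
i=6: a=3 ⇒ p=59118, q=3151
i=7: a=1 ⇒ p=77617, q=4137
(x₁, y₁) = (77617, 4137);  77617² − 352·4137² = 1 ✓

77617 4137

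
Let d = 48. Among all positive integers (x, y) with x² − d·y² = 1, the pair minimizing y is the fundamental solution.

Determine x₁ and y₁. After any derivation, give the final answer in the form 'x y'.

[6; 1,12] for √48; ℓ=2 ⇒ convergent index 1
i=0: a=6 ⇒ p=6, q=1
i=1: a=1 ⇒ p=7, q=1
fundamental: x₁=7, y₁=1  (since 49 − 48·1 = 1)

7 1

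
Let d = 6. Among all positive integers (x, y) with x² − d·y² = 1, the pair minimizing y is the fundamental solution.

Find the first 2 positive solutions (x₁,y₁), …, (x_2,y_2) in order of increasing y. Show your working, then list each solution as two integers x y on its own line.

d=6: √d = [2; 2,4] (ℓ=2, even), read p_1/q_1
i=0: a=2 ⇒ p=2, q=1
i=1: a=2 ⇒ p=5, q=2
→ (5, 2).  Check: 5²=25, 6·2²=24, difference 1.
(5+2√6)^2 = 49 + 20√6

5 2
49 20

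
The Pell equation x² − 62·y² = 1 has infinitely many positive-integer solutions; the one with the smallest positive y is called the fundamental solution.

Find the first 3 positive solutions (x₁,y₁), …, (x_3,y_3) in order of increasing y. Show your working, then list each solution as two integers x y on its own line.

√62 → a₀=7, period (1,6,1,14); ℓ=4 even so k=3
step 0: (7, 1)  from 7·(1,0) + (0,1)
step 1: (8, 1)  from 1·(7,1) + (1,0)
step 2: (55, 7)  from 6·(8,1) + (7,1)
step 3: (63, 8)  from 1·(55,7) + (8,1)
→ (63, 8).  Check: 63²=3969, 62·8²=3968, difference 1.
(x_2, y_2) = (63·63 + 62·8·8, 63·8 + 8·63) = (7937, 1008)
(x_3, y_3) = (63·7937 + 62·8·1008, 63·1008 + 8·7937) = (999999, 127000)

63 8
7937 1008
999999 127000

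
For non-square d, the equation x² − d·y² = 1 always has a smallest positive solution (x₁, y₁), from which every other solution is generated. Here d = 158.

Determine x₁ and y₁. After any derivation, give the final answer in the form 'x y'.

d=158: √d = [12; 1,1,3,12,3,1,1,24] (ℓ=8, even), read p_7/q_7
k=0  a_k=12  p_k/q_k = 12/1
k=1  a_k=1  p_k/q_k = 13/1
k=2  a_k=1  p_k/q_k = 25/2
…
k=5  a_k=3  p_k/q_k = 3331/265
k=6  a_k=1  p_k/q_k = 4412/351
k=7  a_k=1  p_k/q_k = 7743/616
fundamental: x₁=7743, y₁=616  (since 59954049 − 158·379456 = 1)

7743 616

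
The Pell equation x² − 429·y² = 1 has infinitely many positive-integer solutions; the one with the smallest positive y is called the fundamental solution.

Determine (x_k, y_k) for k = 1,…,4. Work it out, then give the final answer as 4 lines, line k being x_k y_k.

√429 → a₀=20, period (1,2,2,9,1,12,1,9,2,2,1,40); ℓ=12 even so k=11
k=0  a_k=20  p_k/q_k = 20/1
…
k=3  a_k=2  p_k/q_k = 145/7
k=4  a_k=9  p_k/q_k = 1367/66
…
k=7  a_k=1  p_k/q_k = 21023/1015
…
k=9  a_k=2  p_k/q_k = 438459/21169
k=10  a_k=2  p_k/q_k = 1085636/52415
k=11  a_k=1  p_k/q_k = 1524095/73584
(x₁, y₁) = (1524095, 73584);  1524095² − 429·73584² = 1 ✓
(1524095+73584√429)^2 = 4645731138049 + 224298012960√429
(1524095+73584√429)^3 = 14161071197688057215 + 683702960124468816√429
(1524095+73584√429)^4 = 43165635614076113391052801 + 2084056526021580302230080√429

1524095 73584
4645731138049 224298012960
14161071197688057215 683702960124468816
43165635614076113391052801 2084056526021580302230080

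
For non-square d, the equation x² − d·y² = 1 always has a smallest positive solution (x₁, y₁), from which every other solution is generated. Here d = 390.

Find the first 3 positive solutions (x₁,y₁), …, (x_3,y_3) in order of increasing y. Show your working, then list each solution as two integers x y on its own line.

79 4
12481 632
1971919 99852

√390 → a₀=19, period (1,2,1,38); ℓ=4 even so k=3
step 0: (19, 1)  from 19·(1,0) + (0,1)
step 1: (20, 1)  from 1·(19,1) + (1,0)
step 2: (59, 3)  from 2·(20,1) + (19,1)
step 3: (79, 4)  from 1·(59,3) + (20,1)
→ (79, 4).  Check: 79²=6241, 390·4²=6240, difference 1.
k=2:  x_2 = 79·79+390·4·4 = 12481,  y_2 = 79·4+4·79 = 632
k=3:  x_3 = 79·12481+390·4·632 = 1971919,  y_3 = 79·632+4·12481 = 99852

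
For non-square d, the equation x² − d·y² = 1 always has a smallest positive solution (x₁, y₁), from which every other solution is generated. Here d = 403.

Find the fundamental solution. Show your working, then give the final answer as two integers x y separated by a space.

669878 33369

√403 = [20; 13,2,1,3,1,3,1,2,13,40, …], period ℓ=10 (even) → k=9
step 0: (20, 1)  from 20·(1,0) + (0,1)
…
step 6: (14213, 708)  from 3·(3754,187) + (2951,147)
…
step 8: (50147, 2498)  from 2·(17967,895) + (14213,708)
step 9: (669878, 33369)  from 13·(50147,2498) + (17967,895)
(x₁, y₁) = (669878, 33369);  669878² − 403·33369² = 1 ✓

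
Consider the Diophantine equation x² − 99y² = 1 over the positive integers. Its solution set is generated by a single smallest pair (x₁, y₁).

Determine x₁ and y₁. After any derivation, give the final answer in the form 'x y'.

d=99: √d = [9; 1,18] (ℓ=2, even), read p_1/q_1
a_0=9:  p_0=9·1+0=9,  q_0=9·0+1=1
a_1=1:  p_1=1·9+1=10,  q_1=1·1+0=1
(x₁, y₁) = (10, 1);  10² − 99·1² = 1 ✓

10 1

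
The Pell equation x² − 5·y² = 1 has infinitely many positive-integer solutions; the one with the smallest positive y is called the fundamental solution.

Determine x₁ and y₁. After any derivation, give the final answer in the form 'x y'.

[2; 4] for √5; ℓ=1 ⇒ convergent index 1
step 0: (2, 1)  from 2·(1,0) + (0,1)
step 1: (9, 4)  from 4·(2,1) + (1,0)
(x₁, y₁) = (9, 4);  9² − 5·4² = 1 ✓

9 4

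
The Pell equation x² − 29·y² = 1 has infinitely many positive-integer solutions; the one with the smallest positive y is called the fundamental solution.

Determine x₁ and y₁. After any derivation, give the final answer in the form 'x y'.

√29 = [5; 2,1,1,2,10, …], period ℓ=5 (odd) → k=9
k=0  a_k=5  p_k/q_k = 5/1
…
k=3  a_k=1  p_k/q_k = 27/5
…
k=5  a_k=10  p_k/q_k = 727/135
…
k=8  a_k=1  p_k/q_k = 3775/701
k=9  a_k=2  p_k/q_k = 9801/1820
→ (9801, 1820).  Check: 9801²=96059601, 29·1820²=96059600, difference 1.

9801 1820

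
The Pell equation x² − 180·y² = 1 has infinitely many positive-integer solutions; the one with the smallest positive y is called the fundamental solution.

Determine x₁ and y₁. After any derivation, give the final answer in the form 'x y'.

d=180: √d = [13; 2,2,2,26] (ℓ=4, even), read p_3/q_3
k=0  a_k=13  p_k/q_k = 13/1
…
k=2  a_k=2  p_k/q_k = 67/5
k=3  a_k=2  p_k/q_k = 161/12
fundamental: x₁=161, y₁=12  (since 25921 − 180·144 = 1)

161 12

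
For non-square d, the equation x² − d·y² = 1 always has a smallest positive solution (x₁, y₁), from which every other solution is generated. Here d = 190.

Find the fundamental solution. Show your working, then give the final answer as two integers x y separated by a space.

[13; 1,3,1,1,1,…,3,1,26] for √190; ℓ=14 ⇒ convergent index 13
i=0: a=13 ⇒ p=13, q=1
i=1: a=1 ⇒ p=14, q=1
i=2: a=3 ⇒ p=55, q=4
i=3: a=1 ⇒ p=69, q=5
i=4: a=1 ⇒ p=124, q=9
…
i=8: a=2 ⇒ p=2936, q=213
i=9: a=1 ⇒ p=4149, q=301
i=10: a=1 ⇒ p=7085, q=514
…
i=12: a=3 ⇒ p=40787, q=2959
i=13: a=1 ⇒ p=52021, q=3774
(x₁, y₁) = (52021, 3774);  52021² − 190·3774² = 1 ✓

52021 3774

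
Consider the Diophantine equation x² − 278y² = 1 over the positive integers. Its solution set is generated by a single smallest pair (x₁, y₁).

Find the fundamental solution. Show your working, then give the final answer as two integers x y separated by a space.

[16; 1,2,16,2,1,32] for √278; ℓ=6 ⇒ convergent index 5
step 0: (16, 1)  from 16·(1,0) + (0,1)
…
step 2: (50, 3)  from 2·(17,1) + (16,1)
…
step 4: (1684, 101)  from 2·(817,49) + (50,3)
step 5: (2501, 150)  from 1·(1684,101) + (817,49)
fundamental: x₁=2501, y₁=150  (since 6255001 − 278·22500 = 1)

2501 150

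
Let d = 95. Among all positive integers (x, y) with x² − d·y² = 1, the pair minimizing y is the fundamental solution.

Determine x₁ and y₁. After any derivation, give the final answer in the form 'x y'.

39 4

√95 → a₀=9, period (1,2,1,18); ℓ=4 even so k=3
a_0=9:  p_0=9·1+0=9,  q_0=9·0+1=1
a_1=1:  p_1=1·9+1=10,  q_1=1·1+0=1
a_2=2:  p_2=2·10+9=29,  q_2=2·1+1=3
a_3=1:  p_3=1·29+10=39,  q_3=1·3+1=4
(x₁, y₁) = (39, 4);  39² − 95·4² = 1 ✓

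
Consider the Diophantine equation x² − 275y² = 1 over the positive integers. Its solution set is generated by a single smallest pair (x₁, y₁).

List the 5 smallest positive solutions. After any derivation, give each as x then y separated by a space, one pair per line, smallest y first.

199 12
79201 4776
31521799 1900836
12545596801 756527952
4993116004999 301096224060

d=275: √d = [16; 1,1,2,1,1,32] (ℓ=6, even), read p_5/q_5
step 0: (16, 1)  from 16·(1,0) + (0,1)
step 1: (17, 1)  from 1·(16,1) + (1,0)
…
step 4: (116, 7)  from 1·(83,5) + (33,2)
step 5: (199, 12)  from 1·(116,7) + (83,5)
(x₁, y₁) = (199, 12);  199² − 275·12² = 1 ✓
(x_2, y_2) = (199·199 + 275·12·12, 199·12 + 12·199) = (79201, 4776)
(x_3, y_3) = (199·79201 + 275·12·4776, 199·4776 + 12·79201) = (31521799, 1900836)
(x_4, y_4) = (199·31521799 + 275·12·1900836, 199·1900836 + 12·31521799) = (12545596801, 756527952)
(x_5, y_5) = (199·12545596801 + 275·12·756527952, 199·756527952 + 12·12545596801) = (4993116004999, 301096224060)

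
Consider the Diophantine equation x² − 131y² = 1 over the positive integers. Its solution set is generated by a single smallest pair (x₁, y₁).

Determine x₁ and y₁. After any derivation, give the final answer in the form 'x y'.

10610 927

√131 = [11; 2,4,11,4,2,22, …], period ℓ=6 (even) → k=5
i=0: a=11 ⇒ p=11, q=1
i=1: a=2 ⇒ p=23, q=2
…
i=4: a=4 ⇒ p=4727, q=413
i=5: a=2 ⇒ p=10610, q=927
fundamental: x₁=10610, y₁=927  (since 112572100 − 131·859329 = 1)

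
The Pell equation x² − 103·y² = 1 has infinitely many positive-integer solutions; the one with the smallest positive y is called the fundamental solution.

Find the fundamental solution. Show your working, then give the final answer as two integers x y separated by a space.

√103 → a₀=10, period (6,1,2,1,1,9,1,1,2,1,6,20); ℓ=12 even so k=11
i=0: a=10 ⇒ p=10, q=1
i=1: a=6 ⇒ p=61, q=6
…
i=4: a=1 ⇒ p=274, q=27
i=5: a=1 ⇒ p=477, q=47
i=6: a=9 ⇒ p=4567, q=450
i=7: a=1 ⇒ p=5044, q=497
i=8: a=1 ⇒ p=9611, q=947
i=9: a=2 ⇒ p=24266, q=2391
i=10: a=1 ⇒ p=33877, q=3338
i=11: a=6 ⇒ p=227528, q=22419
(x₁, y₁) = (227528, 22419);  227528² − 103·22419² = 1 ✓

227528 22419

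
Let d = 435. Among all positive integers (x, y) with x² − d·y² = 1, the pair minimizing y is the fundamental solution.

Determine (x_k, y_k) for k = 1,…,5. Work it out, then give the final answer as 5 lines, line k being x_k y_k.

[20; 1,5,1,40] for √435; ℓ=4 ⇒ convergent index 3
a_0=20:  p_0=20·1+0=20,  q_0=20·0+1=1
…
a_2=5:  p_2=5·21+20=125,  q_2=5·1+1=6
a_3=1:  p_3=1·125+21=146,  q_3=1·6+1=7
fundamental: x₁=146, y₁=7  (since 21316 − 435·49 = 1)
(146+7√435)^2 = 42631 + 2044√435
(146+7√435)^3 = 12448106 + 596841√435
(146+7√435)^4 = 3634804321 + 174275528√435
(146+7√435)^5 = 1061350413626 + 50887857335√435

146 7
42631 2044
12448106 596841
3634804321 174275528
1061350413626 50887857335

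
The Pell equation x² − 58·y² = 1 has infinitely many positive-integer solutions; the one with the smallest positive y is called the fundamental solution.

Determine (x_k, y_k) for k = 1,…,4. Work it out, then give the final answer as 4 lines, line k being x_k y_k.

[7; 1,1,1,1,1,1,14] for √58; ℓ=7 ⇒ convergent index 13
k=0  a_k=7  p_k/q_k = 7/1
k=1  a_k=1  p_k/q_k = 8/1
k=2  a_k=1  p_k/q_k = 15/2
…
k=4  a_k=1  p_k/q_k = 38/5
…
k=6  a_k=1  p_k/q_k = 99/13
…
k=8  a_k=1  p_k/q_k = 1546/203
…
k=10  a_k=1  p_k/q_k = 4539/596
k=11  a_k=1  p_k/q_k = 7532/989
k=12  a_k=1  p_k/q_k = 12071/1585
k=13  a_k=1  p_k/q_k = 19603/2574
(x₁, y₁) = (19603, 2574);  19603² − 58·2574² = 1 ✓
k=2:  x_2 = 19603·19603+58·2574·2574 = 768555217,  y_2 = 19603·2574+2574·19603 = 100916244
k=3:  x_3 = 19603·768555217+58·2574·100916244 = 30131975818099,  y_3 = 19603·100916244+2574·768555217 = 3956522259690
k=4:  x_4 = 19603·30131975818099+58·2574·3956522259690 = 1181354243155834177,  y_4 = 19603·3956522259690+2574·30131975818099 = 155119411612489896

19603 2574
768555217 100916244
30131975818099 3956522259690
1181354243155834177 155119411612489896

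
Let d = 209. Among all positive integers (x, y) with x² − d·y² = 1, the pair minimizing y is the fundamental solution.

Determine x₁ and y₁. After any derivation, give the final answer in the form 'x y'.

46551 3220

√209 → a₀=14, period (2,5,3,2,3,5,2,28); ℓ=8 even so k=7
k=0  a_k=14  p_k/q_k = 14/1
…
k=2  a_k=5  p_k/q_k = 159/11
…
k=4  a_k=2  p_k/q_k = 1171/81
k=5  a_k=3  p_k/q_k = 4019/278
k=6  a_k=5  p_k/q_k = 21266/1471
k=7  a_k=2  p_k/q_k = 46551/3220
→ (46551, 3220).  Check: 46551²=2166995601, 209·3220²=2166995600, difference 1.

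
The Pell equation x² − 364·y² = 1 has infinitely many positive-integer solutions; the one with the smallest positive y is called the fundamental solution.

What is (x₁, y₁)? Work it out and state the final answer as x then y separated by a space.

d=364: √d = [19; 12,1,2,3,1,8,1,3,2,1,12,38] (ℓ=12, even), read p_11/q_11
step 0: (19, 1)  from 19·(1,0) + (0,1)
step 1: (229, 12)  from 12·(19,1) + (1,0)
step 2: (248, 13)  from 1·(229,12) + (19,1)
step 3: (725, 38)  from 2·(248,13) + (229,12)
…
step 6: (27607, 1447)  from 8·(3148,165) + (2423,127)
…
step 10: (390371, 20461)  from 1·(270499,14178) + (119872,6283)
step 11: (4954951, 259710)  from 12·(390371,20461) + (270499,14178)
→ (4954951, 259710).  Check: 4954951²=24551539412401, 364·259710²=24551539412400, difference 1.

4954951 259710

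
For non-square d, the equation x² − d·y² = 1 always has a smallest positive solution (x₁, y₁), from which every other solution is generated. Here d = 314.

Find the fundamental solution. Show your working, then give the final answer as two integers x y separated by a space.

d=314: √d = [17; 1,2,1,1,2,1,34] (ℓ=7, odd), read p_13/q_13
step 0: (17, 1)  from 17·(1,0) + (0,1)
step 1: (18, 1)  from 1·(17,1) + (1,0)
…
step 4: (124, 7)  from 1·(71,4) + (53,3)
step 5: (319, 18)  from 2·(124,7) + (71,4)
step 6: (443, 25)  from 1·(319,18) + (124,7)
step 7: (15381, 868)  from 34·(443,25) + (319,18)
step 8: (15824, 893)  from 1·(15381,868) + (443,25)
step 9: (47029, 2654)  from 2·(15824,893) + (15381,868)
…
step 11: (109882, 6201)  from 1·(62853,3547) + (47029,2654)
step 12: (282617, 15949)  from 2·(109882,6201) + (62853,3547)
step 13: (392499, 22150)  from 1·(282617,15949) + (109882,6201)
→ (392499, 22150).  Check: 392499²=154055465001, 314·22150²=154055465000, difference 1.

392499 22150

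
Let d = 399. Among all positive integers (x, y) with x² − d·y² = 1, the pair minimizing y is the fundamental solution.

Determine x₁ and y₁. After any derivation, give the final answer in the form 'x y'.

√399 → a₀=19, period (1,38); ℓ=2 even so k=1
a_0=19:  p_0=19·1+0=19,  q_0=19·0+1=1
a_1=1:  p_1=1·19+1=20,  q_1=1·1+0=1
fundamental: x₁=20, y₁=1  (since 400 − 399·1 = 1)

20 1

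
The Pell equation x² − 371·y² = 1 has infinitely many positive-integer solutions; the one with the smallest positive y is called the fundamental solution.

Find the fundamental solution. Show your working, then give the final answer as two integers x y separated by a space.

[19; 3,1,4,1,3,38] for √371; ℓ=6 ⇒ convergent index 5
i=0: a=19 ⇒ p=19, q=1
…
i=2: a=1 ⇒ p=77, q=4
…
i=4: a=1 ⇒ p=443, q=23
i=5: a=3 ⇒ p=1695, q=88
(x₁, y₁) = (1695, 88);  1695² − 371·88² = 1 ✓

1695 88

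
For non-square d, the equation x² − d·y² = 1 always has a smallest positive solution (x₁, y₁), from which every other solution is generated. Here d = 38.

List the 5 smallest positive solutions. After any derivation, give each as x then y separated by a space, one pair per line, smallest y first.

37 6
2737 444
202501 32850
14982337 2430456
1108490437 179820894

d=38: √d = [6; 6,12] (ℓ=2, even), read p_1/q_1
step 0: (6, 1)  from 6·(1,0) + (0,1)
step 1: (37, 6)  from 6·(6,1) + (1,0)
(x₁, y₁) = (37, 6);  37² − 38·6² = 1 ✓
(x_2, y_2) = (37·37 + 38·6·6, 37·6 + 6·37) = (2737, 444)
(x_3, y_3) = (37·2737 + 38·6·444, 37·444 + 6·2737) = (202501, 32850)
(x_4, y_4) = (37·202501 + 38·6·32850, 37·32850 + 6·202501) = (14982337, 2430456)
(x_5, y_5) = (37·14982337 + 38·6·2430456, 37·2430456 + 6·14982337) = (1108490437, 179820894)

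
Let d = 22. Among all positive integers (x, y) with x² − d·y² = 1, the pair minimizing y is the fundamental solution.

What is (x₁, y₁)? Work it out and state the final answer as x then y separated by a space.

197 42

[4; 1,2,4,2,1,8] for √22; ℓ=6 ⇒ convergent index 5
step 0: (4, 1)  from 4·(1,0) + (0,1)
…
step 2: (14, 3)  from 2·(5,1) + (4,1)
…
step 4: (136, 29)  from 2·(61,13) + (14,3)
step 5: (197, 42)  from 1·(136,29) + (61,13)
fundamental: x₁=197, y₁=42  (since 38809 − 22·1764 = 1)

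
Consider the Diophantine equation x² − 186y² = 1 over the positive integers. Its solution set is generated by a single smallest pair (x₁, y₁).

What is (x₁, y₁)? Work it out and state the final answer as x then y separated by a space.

7501 550

d=186: √d = [13; 1,1,1,3,4,3,1,1,1,26] (ℓ=10, even), read p_9/q_9
k=0  a_k=13  p_k/q_k = 13/1
…
k=8  a_k=1  p_k/q_k = 4787/351
k=9  a_k=1  p_k/q_k = 7501/550
(x₁, y₁) = (7501, 550);  7501² − 186·550² = 1 ✓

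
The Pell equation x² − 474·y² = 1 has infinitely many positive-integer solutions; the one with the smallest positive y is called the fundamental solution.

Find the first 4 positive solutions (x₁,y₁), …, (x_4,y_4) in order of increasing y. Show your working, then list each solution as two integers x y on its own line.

193549 8890
74922430801 3441301220
29002323118011949 1332120819650670
11226741274261267003201 515661305041693754440

[21; 1,3,2,1,1,…,3,1,42] for √474; ℓ=14 ⇒ convergent index 13
step 0: (21, 1)  from 21·(1,0) + (0,1)
step 1: (22, 1)  from 1·(21,1) + (1,0)
…
step 5: (479, 22)  from 1·(283,13) + (196,9)
…
step 7: (5051, 232)  from 6·(762,35) + (479,22)
step 8: (5813, 267)  from 1·(5051,232) + (762,35)
…
step 10: (16677, 766)  from 1·(10864,499) + (5813,267)
step 11: (44218, 2031)  from 2·(16677,766) + (10864,499)
step 12: (149331, 6859)  from 3·(44218,2031) + (16677,766)
step 13: (193549, 8890)  from 1·(149331,6859) + (44218,2031)
→ (193549, 8890).  Check: 193549²=37461215401, 474·8890²=37461215400, difference 1.
(x_2, y_2) = (193549·193549 + 474·8890·8890, 193549·8890 + 8890·193549) = (74922430801, 3441301220)
(x_3, y_3) = (193549·74922430801 + 474·8890·3441301220, 193549·3441301220 + 8890·74922430801) = (29002323118011949, 1332120819650670)
(x_4, y_4) = (193549·29002323118011949 + 474·8890·1332120819650670, 193549·1332120819650670 + 8890·29002323118011949) = (11226741274261267003201, 515661305041693754440)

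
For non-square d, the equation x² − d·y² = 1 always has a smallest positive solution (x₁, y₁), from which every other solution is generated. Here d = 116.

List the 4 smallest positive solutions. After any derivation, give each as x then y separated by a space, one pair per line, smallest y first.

√116 = [10; 1,3,2,1,4,1,2,3,1,20, …], period ℓ=10 (even) → k=9
k=0  a_k=10  p_k/q_k = 10/1
k=1  a_k=1  p_k/q_k = 11/1
k=2  a_k=3  p_k/q_k = 43/4
k=3  a_k=2  p_k/q_k = 97/9
k=4  a_k=1  p_k/q_k = 140/13
k=5  a_k=4  p_k/q_k = 657/61
k=6  a_k=1  p_k/q_k = 797/74
k=7  a_k=2  p_k/q_k = 2251/209
k=8  a_k=3  p_k/q_k = 7550/701
k=9  a_k=1  p_k/q_k = 9801/910
fundamental: x₁=9801, y₁=910  (since 96059601 − 116·828100 = 1)
(x_2, y_2) = (9801·9801 + 116·910·910, 9801·910 + 910·9801) = (192119201, 17837820)
(x_3, y_3) = (9801·192119201 + 116·910·17837820, 9801·17837820 + 910·192119201) = (3765920568201, 349656946730)
(x_4, y_4) = (9801·3765920568201 + 116·910·349656946730, 9801·349656946730 + 910·3765920568201) = (73819574785756801, 6853975451963640)

9801 910
192119201 17837820
3765920568201 349656946730
73819574785756801 6853975451963640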